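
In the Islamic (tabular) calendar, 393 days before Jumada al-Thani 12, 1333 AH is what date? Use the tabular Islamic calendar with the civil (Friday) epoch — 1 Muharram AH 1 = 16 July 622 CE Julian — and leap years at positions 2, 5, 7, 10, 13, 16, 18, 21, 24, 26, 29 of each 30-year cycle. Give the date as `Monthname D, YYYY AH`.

Counting 393 days back from JDN 2420615 reaches JDN 2420222, which is Jumada al-Awwal 3, 1332 AH.

Jumada al-Awwal 3, 1332 AH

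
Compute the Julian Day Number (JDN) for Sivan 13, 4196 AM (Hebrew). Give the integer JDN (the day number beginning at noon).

1880442

Equivalently 16 May 436 (proleptic Gregorian).
JDN 2451545 is 1 January 2000 CE (Gregorian); the target day is −571103 days from there, so JDN = 1880442.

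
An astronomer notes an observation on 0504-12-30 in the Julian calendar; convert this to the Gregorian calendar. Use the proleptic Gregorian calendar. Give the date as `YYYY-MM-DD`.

0505-01-01

At this point the Julian calendar is 2 days behind the Gregorian.
30 December 504 Julian + 2 days → 1 January 505 Gregorian.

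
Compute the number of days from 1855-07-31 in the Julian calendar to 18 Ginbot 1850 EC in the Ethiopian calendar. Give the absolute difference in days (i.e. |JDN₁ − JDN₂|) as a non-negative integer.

JDN of the first date = 2398808.
JDN of the second date = 2399825.
|2399825 − 2398808| = 1017.

1017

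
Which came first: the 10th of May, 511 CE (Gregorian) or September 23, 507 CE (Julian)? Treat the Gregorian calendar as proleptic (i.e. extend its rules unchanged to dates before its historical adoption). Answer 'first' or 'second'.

second

First date → JDN 1907828; second date → JDN 1906505.
JDN 1906505 < JDN 1907828, so the second date is earlier.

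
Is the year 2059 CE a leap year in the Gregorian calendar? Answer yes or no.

no

2059 is not divisible by 4, so it is a common year.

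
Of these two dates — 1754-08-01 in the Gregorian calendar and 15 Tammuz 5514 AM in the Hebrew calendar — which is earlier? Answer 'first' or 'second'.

second

Converting both to JDN: 2361908 vs 2361881; the smaller is the second.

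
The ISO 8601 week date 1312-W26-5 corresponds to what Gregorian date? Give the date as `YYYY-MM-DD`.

1312-07-01

ISO week 1 of 1312 is the week containing the first Thursday of 1312.
Week 26, day 5 (Friday) lands on 1312-07-01.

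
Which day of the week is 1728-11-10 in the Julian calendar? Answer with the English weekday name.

Sunday

In the Gregorian calendar this is 21 November 1728 (JDN 2352524).
Since JDN mod 7 = 6 (0 = Monday), the day is Sunday.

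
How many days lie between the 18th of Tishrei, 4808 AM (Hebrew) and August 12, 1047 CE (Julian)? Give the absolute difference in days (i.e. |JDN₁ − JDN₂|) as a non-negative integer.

60

JDN of the first date = 2103758.
JDN of the second date = 2103698.
|2103698 − 2103758| = 60.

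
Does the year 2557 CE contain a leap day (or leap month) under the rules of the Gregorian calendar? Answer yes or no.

2557 is not divisible by 4, so it is a common year.

no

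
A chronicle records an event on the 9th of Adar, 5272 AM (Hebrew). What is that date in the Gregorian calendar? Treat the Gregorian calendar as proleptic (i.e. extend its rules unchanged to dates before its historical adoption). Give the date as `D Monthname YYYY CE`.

7 March 1512 CE

Both dates share Julian Day Number 2273372; in the Gregorian calendar that is 7 March 1512 CE.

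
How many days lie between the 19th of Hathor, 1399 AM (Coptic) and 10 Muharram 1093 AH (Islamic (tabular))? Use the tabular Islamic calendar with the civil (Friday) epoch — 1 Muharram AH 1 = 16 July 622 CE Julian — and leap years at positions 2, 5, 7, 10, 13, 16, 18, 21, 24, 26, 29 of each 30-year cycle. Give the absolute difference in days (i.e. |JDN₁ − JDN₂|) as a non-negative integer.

310

JDN of the first date = 2335727.
JDN of the second date = 2335417.
|2335417 − 2335727| = 310.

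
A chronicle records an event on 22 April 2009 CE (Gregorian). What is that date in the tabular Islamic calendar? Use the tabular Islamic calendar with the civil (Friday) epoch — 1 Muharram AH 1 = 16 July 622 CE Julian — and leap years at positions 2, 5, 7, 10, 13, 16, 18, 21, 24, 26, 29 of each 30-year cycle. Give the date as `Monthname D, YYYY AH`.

Julian Day Number of the source date = 2454944.
Converting JDN 2454944 to the tabular Islamic calendar gives 26 Rabi' al-Thani 1430 AH.

Rabi' al-Thani 26, 1430 AH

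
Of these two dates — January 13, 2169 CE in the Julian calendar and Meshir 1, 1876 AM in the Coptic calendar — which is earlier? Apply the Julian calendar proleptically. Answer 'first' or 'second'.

second

The two dates have Julian Day Numbers 2513298 and 2510024 respectively.
Since 2510024 < 2513298, the second date comes first.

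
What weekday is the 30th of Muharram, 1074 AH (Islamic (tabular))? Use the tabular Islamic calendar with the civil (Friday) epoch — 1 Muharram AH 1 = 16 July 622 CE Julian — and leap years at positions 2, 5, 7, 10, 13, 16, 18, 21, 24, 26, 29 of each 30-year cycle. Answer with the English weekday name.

Monday

In the Gregorian calendar this is 3 September 1663 (JDN 2328704).
2328704 ≡ 0 (mod 7); counting from Monday = 0 gives Monday.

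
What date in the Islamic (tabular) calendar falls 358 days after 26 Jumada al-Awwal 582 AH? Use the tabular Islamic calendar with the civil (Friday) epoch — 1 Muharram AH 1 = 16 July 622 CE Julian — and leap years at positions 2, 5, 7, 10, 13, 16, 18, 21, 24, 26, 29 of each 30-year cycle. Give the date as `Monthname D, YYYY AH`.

Jumada al-Awwal 30, 583 AH

JDN of 26 Jumada al-Awwal 582 AH = 2154470.
2154470 + 358 = 2154828.
JDN 2154828 in the tabular Islamic calendar is Jumada al-Awwal 30, 583 AH.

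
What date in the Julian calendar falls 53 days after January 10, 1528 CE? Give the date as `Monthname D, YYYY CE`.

March 3, 1528 CE

JDN of January 10, 1528 CE = 2279169.
2279169 + 53 = 2279222.
JDN 2279222 in the Julian calendar is March 3, 1528 CE.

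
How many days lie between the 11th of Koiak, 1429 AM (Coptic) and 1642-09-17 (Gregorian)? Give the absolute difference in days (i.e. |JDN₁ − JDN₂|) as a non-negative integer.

25659

JDN of the first date = 2346707.
JDN of the second date = 2321048.
|2321048 − 2346707| = 25659.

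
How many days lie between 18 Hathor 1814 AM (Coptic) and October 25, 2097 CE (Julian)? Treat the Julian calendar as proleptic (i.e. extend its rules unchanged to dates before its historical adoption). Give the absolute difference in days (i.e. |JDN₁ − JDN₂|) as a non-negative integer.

20

JDN of the first date = 2487305.
JDN of the second date = 2487285.
|2487285 − 2487305| = 20.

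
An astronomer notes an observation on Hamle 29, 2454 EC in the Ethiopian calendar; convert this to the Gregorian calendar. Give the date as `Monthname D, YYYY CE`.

Both dates share Julian Day Number 2620507; in the Gregorian calendar that is 8 August 2462 CE.

August 8, 2462 CE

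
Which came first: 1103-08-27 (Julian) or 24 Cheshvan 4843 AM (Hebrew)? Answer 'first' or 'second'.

The two dates have Julian Day Numbers 2124167 and 2116550 respectively.
Since 2116550 < 2124167, the second date comes first.

second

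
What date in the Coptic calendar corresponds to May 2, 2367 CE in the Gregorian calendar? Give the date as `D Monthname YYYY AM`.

Julian Day Number of the source date = 2585710.
Converting JDN 2585710 to the Coptic calendar gives 21 Parmouti 2083 AM.

21 Parmouti 2083 AM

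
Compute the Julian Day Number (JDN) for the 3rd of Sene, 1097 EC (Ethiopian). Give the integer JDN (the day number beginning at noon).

Equivalently 4 June 1105 (proleptic Gregorian).
JDN 2299161 is 15 October 1582 CE (Gregorian); the target day is −174354 days from there, so JDN = 2124807.

2124807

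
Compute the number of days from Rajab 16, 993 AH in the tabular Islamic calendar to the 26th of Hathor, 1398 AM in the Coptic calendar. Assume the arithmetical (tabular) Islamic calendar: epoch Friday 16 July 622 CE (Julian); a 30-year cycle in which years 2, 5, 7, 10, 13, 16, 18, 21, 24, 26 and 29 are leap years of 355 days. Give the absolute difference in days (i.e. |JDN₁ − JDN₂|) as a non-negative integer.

35205

First date → JDN 2300164; second date → JDN 2335369.
The interval is |2300164 − 2335369| = 35205 days.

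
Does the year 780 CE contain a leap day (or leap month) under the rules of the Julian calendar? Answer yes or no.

780 mod 4 = 0, so it is a leap year in the Julian calendar.

yes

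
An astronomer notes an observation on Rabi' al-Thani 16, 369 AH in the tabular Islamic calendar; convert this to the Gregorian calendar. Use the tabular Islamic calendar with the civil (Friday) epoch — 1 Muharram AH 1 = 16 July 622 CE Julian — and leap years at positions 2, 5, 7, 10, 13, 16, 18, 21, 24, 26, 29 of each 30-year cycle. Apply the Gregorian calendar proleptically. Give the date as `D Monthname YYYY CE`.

Both dates share Julian Day Number 2078951; in the Gregorian calendar that is 15 November 979 CE.

15 November 979 CE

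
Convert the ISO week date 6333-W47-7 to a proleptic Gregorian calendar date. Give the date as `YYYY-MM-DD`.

6333-11-26

ISO week 1 of 6333 is the week containing the first Thursday of 6333.
Week 47, day 7 (Sunday) lands on 6333-11-26.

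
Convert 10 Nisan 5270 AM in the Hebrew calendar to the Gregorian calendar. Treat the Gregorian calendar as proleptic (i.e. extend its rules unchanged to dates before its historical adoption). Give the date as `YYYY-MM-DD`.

Both dates share Julian Day Number 2272665; in the Gregorian calendar that is 31 March 1510 CE.

1510-03-31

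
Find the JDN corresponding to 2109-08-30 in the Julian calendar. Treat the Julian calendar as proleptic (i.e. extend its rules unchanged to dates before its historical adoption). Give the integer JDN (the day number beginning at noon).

2491612

Equivalently 13 September 2109 (Gregorian).
JDN 2400001 is 17 November 1858 CE (Gregorian), MJD 0; the target day is +91611 days from there, so JDN = 2491612.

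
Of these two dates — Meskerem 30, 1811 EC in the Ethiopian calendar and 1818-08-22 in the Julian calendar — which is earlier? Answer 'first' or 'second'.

Converting both to JDN: 2385352 vs 2385316; the smaller is the second.

second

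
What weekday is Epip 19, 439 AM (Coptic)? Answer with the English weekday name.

Equivalently 17 July 723 Gregorian, JDN 1985327.
JDN 1985327 mod 7 = 1, and JDN 0 was a Monday, so this is a Tuesday.

Tuesday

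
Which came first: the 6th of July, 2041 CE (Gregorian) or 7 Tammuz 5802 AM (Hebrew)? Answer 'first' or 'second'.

first

First date → JDN 2466707; second date → JDN 2467061.
JDN 2466707 < JDN 2467061, so the first date is earlier.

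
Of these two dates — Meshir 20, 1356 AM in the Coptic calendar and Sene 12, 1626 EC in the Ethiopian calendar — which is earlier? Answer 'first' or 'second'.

second

First date → JDN 2320113; second date → JDN 2318033.
JDN 2318033 < JDN 2320113, so the second date is earlier.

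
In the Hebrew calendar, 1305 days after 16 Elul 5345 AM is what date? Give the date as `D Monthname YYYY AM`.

21 Nisan 5349 AM

JDN of 16 Elul 5345 AM = 2300222.
2300222 + 1305 = 2301527.
JDN 2301527 in the Hebrew calendar is 21 Nisan 5349 AM.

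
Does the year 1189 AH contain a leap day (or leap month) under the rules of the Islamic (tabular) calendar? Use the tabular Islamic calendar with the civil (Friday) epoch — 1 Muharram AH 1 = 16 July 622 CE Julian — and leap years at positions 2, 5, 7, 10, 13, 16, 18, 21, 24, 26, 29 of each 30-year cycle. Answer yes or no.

Year 1189 AH is year 19 of its 30-year cycle; leap positions are 2, 5, 7, 10, 13, 16, 18, 21, 24, 26, 29, so it is a common year (354 days).

no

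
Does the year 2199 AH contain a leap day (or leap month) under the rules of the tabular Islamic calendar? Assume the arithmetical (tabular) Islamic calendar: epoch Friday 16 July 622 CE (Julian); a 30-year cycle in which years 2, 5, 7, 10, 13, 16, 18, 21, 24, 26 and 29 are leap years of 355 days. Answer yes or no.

Year 2199 AH is year 9 of its 30-year cycle; leap positions are 2, 5, 7, 10, 13, 16, 18, 21, 24, 26, 29, so it is a common year (354 days).

no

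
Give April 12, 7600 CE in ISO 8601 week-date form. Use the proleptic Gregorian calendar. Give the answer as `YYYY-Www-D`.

The weekday is Wednesday (ISO weekday 3).
That Wednesday belongs to ISO week 15 of ISO year 7600.

7600-W15-3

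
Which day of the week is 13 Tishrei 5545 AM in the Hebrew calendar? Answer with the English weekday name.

Tuesday

In the Gregorian calendar this is 28 September 1784 (JDN 2372924).
Since JDN mod 7 = 1 (0 = Monday), the day is Tuesday.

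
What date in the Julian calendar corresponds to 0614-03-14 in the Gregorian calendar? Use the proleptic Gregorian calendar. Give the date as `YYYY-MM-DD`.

0614-03-11

At this point the Julian calendar is 3 days behind the Gregorian.
14 March 614 Gregorian − 3 days → 11 March 614 Julian.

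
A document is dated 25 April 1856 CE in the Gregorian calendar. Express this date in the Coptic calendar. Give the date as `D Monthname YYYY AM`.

Both dates share Julian Day Number 2399065; in the Coptic calendar that is 18 Parmouti 1572 AM.

18 Parmouti 1572 AM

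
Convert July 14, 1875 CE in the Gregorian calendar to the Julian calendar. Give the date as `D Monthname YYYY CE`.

At this point the Julian calendar is 12 days behind the Gregorian.
14 July 1875 Gregorian − 12 days → 2 July 1875 Julian.

2 July 1875 CE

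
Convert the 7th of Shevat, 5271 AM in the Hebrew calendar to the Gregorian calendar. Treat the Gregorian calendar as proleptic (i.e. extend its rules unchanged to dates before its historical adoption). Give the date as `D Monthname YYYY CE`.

16 January 1511 CE

Julian Day Number of the source date = 2272956.
Converting JDN 2272956 to the Gregorian calendar gives 16 January 1511 CE.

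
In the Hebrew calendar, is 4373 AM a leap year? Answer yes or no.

Hebrew year 4373 is year 3 of its 19-year Metonic cycle; leap years are at positions 3, 6, 8, 11, 14, 17, 19, so it is a leap year (13 months).

yes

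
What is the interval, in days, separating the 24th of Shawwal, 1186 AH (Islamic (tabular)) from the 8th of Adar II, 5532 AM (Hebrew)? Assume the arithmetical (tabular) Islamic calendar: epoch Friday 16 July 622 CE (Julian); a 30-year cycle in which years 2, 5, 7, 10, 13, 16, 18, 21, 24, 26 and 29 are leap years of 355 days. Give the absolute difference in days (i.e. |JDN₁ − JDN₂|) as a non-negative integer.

311

First date → JDN 2368653; second date → JDN 2368342.
The interval is |2368653 − 2368342| = 311 days.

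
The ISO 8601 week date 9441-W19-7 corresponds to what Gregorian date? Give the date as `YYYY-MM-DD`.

9441-05-16

ISO week 1 of 9441 is the week containing the first Thursday of 9441.
Week 19, day 7 (Sunday) lands on 9441-05-16.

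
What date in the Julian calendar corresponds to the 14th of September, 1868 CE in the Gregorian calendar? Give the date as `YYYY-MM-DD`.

For dates in this range the Gregorian date is 12 days ahead of the Julian.
14 September 1868 Gregorian − 12 days → 2 September 1868 Julian.

1868-09-02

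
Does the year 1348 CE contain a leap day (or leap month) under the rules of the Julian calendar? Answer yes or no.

yes

1348 mod 4 = 0, so it is a leap year in the Julian calendar.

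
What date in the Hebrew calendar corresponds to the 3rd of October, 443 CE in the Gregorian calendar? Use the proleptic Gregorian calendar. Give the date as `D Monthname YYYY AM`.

22 Tishrei 4204 AM

Julian Day Number of the source date = 1883138.
Converting JDN 1883138 to the Hebrew calendar gives 22 Tishrei 4204 AM.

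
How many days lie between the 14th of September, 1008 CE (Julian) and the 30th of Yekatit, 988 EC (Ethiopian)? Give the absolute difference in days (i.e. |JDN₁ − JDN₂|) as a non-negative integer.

4585

First date → JDN 2089487; second date → JDN 2084902.
The interval is |2089487 − 2084902| = 4585 days.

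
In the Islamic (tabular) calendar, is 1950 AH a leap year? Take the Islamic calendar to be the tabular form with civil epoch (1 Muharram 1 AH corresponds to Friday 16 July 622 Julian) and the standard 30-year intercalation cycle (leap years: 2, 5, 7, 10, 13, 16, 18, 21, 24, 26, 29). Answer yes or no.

no

Year 1950 AH is year 30 of its 30-year cycle; leap positions are 2, 5, 7, 10, 13, 16, 18, 21, 24, 26, 29, so it is a common year (354 days).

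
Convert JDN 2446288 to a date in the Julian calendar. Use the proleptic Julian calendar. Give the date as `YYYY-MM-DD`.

1985-07-28

The Gregorian equivalent of JDN 2446288 is 10 August 1985.
In the Julian calendar that day is 1985-07-28.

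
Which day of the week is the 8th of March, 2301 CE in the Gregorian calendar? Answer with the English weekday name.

2561549 ≡ 4 (mod 7); counting from Monday = 0 gives Friday.

Friday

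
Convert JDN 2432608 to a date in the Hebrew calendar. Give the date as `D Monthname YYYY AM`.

JDN 2432608 is 26 February 1948 in the Gregorian calendar.
In the Hebrew calendar that day is 16 Adar I 5708 AM.

16 Adar I 5708 AM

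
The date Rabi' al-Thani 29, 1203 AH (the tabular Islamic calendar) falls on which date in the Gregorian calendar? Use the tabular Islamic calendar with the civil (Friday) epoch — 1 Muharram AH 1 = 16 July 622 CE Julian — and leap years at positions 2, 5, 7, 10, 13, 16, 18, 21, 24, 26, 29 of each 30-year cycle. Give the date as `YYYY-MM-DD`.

1789-01-27

Julian Day Number of the source date = 2374506.
Converting JDN 2374506 to the Gregorian calendar gives 27 January 1789 CE.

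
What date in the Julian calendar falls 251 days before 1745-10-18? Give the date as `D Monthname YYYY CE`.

9 February 1745 CE

Counting 251 days back from JDN 2358710 reaches JDN 2358459, which is 9 February 1745 CE.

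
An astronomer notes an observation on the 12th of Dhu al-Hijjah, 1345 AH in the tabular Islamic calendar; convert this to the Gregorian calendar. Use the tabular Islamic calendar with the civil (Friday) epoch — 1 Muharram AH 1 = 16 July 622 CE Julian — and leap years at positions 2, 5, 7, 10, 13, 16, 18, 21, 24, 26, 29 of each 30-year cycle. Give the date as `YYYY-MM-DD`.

Julian Day Number of the source date = 2425045.
Converting JDN 2425045 to the Gregorian calendar gives 13 June 1927 CE.

1927-06-13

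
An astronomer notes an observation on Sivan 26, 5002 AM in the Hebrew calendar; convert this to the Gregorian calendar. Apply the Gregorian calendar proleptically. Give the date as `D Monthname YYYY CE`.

3 June 1242 CE

Both dates share Julian Day Number 2174845; in the Gregorian calendar that is 3 June 1242 CE.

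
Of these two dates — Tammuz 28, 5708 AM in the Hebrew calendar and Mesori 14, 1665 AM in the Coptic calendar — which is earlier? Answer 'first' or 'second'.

First date → JDN 2432768; second date → JDN 2433149.
JDN 2432768 < JDN 2433149, so the first date is earlier.

first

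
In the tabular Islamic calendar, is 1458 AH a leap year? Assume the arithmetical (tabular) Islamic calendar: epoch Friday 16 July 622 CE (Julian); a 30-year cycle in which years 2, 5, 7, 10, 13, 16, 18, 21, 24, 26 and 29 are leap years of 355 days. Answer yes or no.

Year 1458 AH is year 18 of its 30-year cycle; leap positions are 2, 5, 7, 10, 13, 16, 18, 21, 24, 26, 29, so it is a leap year (355 days).

yes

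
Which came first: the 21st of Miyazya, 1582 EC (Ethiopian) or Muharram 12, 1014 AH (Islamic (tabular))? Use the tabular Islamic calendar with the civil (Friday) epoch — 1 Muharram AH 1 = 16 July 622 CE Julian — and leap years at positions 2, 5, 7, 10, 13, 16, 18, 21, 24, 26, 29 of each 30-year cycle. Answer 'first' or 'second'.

The two dates have Julian Day Numbers 2301911 and 2307424 respectively.
Since 2301911 < 2307424, the first date comes first.

first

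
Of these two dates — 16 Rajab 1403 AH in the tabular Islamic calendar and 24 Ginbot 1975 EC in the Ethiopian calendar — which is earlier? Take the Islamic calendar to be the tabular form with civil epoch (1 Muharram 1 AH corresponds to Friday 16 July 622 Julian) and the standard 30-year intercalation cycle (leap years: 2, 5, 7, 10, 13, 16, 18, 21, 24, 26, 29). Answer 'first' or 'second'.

Converting both to JDN: 2445454 vs 2445487; the smaller is the first.

first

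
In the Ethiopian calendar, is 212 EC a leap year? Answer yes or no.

no

212 mod 4 = 0; in the Ethiopian calendar a year is leap when year mod 4 = 3, so it is a common year.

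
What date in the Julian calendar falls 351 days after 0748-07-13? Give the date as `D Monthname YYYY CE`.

29 June 749 CE

The starting date is JDN 1994459; 1994459 + 351 = 1994810.
JDN 1994810 corresponds to 29 June 749 CE.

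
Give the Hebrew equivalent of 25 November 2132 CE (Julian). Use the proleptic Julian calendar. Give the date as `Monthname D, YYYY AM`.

The source date corresponds to 9 December 2132 in the Gregorian calendar (JDN 2500100).
That day falls on 30 Kislev 5893 AM in the Hebrew calendar.

Kislev 30, 5893 AM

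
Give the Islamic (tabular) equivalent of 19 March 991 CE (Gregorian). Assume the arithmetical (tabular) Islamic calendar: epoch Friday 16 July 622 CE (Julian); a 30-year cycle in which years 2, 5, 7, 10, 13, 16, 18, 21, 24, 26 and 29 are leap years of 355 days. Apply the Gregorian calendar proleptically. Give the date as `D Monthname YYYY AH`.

Both dates share Julian Day Number 2083093; in the tabular Islamic calendar that is 24 Dhu al-Hijjah 380 AH.

24 Dhu al-Hijjah 380 AH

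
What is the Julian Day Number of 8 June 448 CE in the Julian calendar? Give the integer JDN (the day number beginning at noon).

In the proleptic Gregorian calendar the same day is 9 June 448.
JDN 2451545 is 1 January 2000 CE (Gregorian); the target day is −566696 days from there, so JDN = 1884849.

1884849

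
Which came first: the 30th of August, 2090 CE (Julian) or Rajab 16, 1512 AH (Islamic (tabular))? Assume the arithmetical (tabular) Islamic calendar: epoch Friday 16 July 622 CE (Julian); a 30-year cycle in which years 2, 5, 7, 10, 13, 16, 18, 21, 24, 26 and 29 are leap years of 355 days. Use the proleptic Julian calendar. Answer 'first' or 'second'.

First date → JDN 2484672; second date → JDN 2484080.
JDN 2484080 < JDN 2484672, so the second date is earlier.

second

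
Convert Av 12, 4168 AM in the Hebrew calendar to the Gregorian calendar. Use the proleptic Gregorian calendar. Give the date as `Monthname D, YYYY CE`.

Both dates share Julian Day Number 1870282; in the Gregorian calendar that is 22 July 408 CE.

July 22, 408 CE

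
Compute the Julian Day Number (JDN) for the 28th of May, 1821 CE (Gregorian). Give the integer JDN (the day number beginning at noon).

JDN 2299161 is 15 October 1582 CE (Gregorian); the target day is +87153 days from there, so JDN = 2386314.

2386314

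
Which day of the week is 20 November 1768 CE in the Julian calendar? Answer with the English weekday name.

Thursday

Equivalently 1 December 1768 Gregorian, JDN 2367144.
Since JDN mod 7 = 3 (0 = Monday), the day is Thursday.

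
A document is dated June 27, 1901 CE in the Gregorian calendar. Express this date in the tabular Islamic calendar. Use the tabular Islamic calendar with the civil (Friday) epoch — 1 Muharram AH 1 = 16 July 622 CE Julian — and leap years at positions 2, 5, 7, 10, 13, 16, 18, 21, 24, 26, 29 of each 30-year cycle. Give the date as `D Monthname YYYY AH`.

10 Rabi' al-Awwal 1319 AH

Both dates share Julian Day Number 2415563; in the tabular Islamic calendar that is 10 Rabi' al-Awwal 1319 AH.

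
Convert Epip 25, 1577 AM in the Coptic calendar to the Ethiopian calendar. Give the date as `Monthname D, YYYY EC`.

Julian Day Number of the source date = 2400988.
Converting JDN 2400988 to the Ethiopian calendar gives 25 Hamle 1853 EC.

Hamle 25, 1853 EC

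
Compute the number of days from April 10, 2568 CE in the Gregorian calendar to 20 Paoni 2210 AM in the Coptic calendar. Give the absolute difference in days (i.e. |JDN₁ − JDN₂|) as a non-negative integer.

First date → JDN 2659103; second date → JDN 2632156.
The interval is |2659103 − 2632156| = 26947 days.

26947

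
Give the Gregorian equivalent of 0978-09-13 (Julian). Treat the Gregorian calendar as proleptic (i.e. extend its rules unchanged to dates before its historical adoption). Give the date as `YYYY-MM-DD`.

For dates in this range the Gregorian date is 5 days ahead of the Julian.
13 September 978 Julian + 5 days → 18 September 978 Gregorian.

0978-09-18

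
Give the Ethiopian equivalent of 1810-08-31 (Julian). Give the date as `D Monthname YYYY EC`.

Both dates share Julian Day Number 2382403; in the Ethiopian calendar that is 3 Meskerem 1803 EC.

3 Meskerem 1803 EC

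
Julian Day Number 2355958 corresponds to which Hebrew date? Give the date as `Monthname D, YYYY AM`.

Nisan 27, 5498 AM

The Gregorian equivalent of JDN 2355958 is 17 April 1738.
In the Hebrew calendar that day is Nisan 27, 5498 AM.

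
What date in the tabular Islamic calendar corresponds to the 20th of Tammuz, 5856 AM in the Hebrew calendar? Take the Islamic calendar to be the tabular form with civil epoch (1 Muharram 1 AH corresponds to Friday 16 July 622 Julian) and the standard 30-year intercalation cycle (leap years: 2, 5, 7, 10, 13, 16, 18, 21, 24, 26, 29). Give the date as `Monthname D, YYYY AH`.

Rabi' al-Awwal 19, 1520 AH

Both dates share Julian Day Number 2486800; in the tabular Islamic calendar that is 19 Rabi' al-Awwal 1520 AH.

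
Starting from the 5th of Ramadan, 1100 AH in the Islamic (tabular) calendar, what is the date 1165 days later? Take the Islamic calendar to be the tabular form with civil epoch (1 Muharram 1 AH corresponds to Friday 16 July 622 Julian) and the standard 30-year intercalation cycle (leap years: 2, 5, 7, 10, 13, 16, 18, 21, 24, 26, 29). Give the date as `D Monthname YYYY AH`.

18 Dhu al-Hijjah 1103 AH

JDN of the 5th of Ramadan, 1100 AH = 2338129.
2338129 + 1165 = 2339294.
JDN 2339294 in the tabular Islamic calendar is 18 Dhu al-Hijjah 1103 AH.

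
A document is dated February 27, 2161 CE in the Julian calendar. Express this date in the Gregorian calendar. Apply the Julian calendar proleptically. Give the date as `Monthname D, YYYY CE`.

March 13, 2161 CE

At this point the Julian calendar is 14 days behind the Gregorian.
27 February 2161 Julian + 14 days → 13 March 2161 Gregorian.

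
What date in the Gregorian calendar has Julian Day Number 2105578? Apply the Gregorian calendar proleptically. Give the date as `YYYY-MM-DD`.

JDN 2451545 is 1 Jan 2000; 2105578 is −345967 days from there.

1052-10-10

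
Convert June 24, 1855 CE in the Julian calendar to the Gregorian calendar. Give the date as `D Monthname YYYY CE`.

For dates in this range the Gregorian date is 12 days ahead of the Julian.
24 June 1855 Julian + 12 days → 6 July 1855 Gregorian.

6 July 1855 CE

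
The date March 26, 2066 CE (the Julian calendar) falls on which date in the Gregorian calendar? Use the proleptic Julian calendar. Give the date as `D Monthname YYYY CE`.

At this point the Julian calendar is 13 days behind the Gregorian.
26 March 2066 Julian + 13 days → 8 April 2066 Gregorian.

8 April 2066 CE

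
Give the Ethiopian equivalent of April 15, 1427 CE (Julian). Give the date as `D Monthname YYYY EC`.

20 Miyazya 1419 EC

Julian Day Number of the source date = 2242374.
Converting JDN 2242374 to the Ethiopian calendar gives 20 Miyazya 1419 EC.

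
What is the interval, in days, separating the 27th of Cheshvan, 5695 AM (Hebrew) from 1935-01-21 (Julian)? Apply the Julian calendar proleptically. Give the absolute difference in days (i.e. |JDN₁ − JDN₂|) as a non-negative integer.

90

First date → JDN 2427747; second date → JDN 2427837.
The interval is |2427747 − 2427837| = 90 days.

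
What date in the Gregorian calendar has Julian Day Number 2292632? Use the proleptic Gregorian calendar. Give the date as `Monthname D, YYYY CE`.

Counting from JDN 2299161 = 15 Oct 1582 gives an offset of -6529 days.

November 29, 1564 CE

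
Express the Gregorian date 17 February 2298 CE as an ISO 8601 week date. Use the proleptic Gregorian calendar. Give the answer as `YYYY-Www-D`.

The weekday is Thursday (ISO weekday 4).
That Thursday belongs to ISO week 7 of ISO year 2298.

2298-W07-4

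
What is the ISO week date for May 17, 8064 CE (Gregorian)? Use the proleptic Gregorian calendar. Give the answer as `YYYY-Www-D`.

8064-W20-6

The weekday is Saturday (ISO weekday 6).
That Saturday belongs to ISO week 20 of ISO year 8064.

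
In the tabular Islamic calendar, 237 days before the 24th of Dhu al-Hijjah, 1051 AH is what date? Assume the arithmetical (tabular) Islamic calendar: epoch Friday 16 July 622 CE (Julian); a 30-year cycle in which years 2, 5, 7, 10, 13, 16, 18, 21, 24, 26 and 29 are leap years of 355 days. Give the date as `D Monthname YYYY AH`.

Counting 237 days back from JDN 2320873 reaches JDN 2320636, which is 23 Rabi' al-Thani 1051 AH.

23 Rabi' al-Thani 1051 AH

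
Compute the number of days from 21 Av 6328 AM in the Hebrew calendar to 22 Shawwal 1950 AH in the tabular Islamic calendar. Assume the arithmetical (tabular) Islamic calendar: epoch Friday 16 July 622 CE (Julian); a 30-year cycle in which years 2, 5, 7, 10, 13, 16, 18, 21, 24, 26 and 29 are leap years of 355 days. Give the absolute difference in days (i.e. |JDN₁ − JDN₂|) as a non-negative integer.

19843

First date → JDN 2659231; second date → JDN 2639388.
The interval is |2659231 − 2639388| = 19843 days.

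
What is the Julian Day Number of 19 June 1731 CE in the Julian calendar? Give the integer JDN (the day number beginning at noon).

Equivalently 30 June 1731 (Gregorian).
JDN 2451545 is 1 January 2000 CE (Gregorian); the target day is −98070 days from there, so JDN = 2353475.

2353475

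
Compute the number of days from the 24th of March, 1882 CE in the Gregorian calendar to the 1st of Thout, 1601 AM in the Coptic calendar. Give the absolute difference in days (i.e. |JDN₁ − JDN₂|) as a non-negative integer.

901

First date → JDN 2408529; second date → JDN 2409430.
The interval is |2408529 − 2409430| = 901 days.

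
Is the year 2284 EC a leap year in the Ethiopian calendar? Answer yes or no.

2284 mod 4 = 0; in the Ethiopian calendar a year is leap when year mod 4 = 3, so it is a common year.

no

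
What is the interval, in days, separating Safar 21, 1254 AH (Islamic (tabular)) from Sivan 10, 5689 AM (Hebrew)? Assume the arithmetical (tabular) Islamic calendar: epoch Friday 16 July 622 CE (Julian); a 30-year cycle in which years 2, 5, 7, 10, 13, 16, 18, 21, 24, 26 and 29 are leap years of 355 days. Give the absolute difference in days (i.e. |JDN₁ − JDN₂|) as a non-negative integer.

First date → JDN 2392511; second date → JDN 2425781.
The interval is |2392511 − 2425781| = 33270 days.

33270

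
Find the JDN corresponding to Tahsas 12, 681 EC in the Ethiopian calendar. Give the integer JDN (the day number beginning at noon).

1972692

In the proleptic Gregorian calendar the same day is 11 December 688.
JDN 2451545 is 1 January 2000 CE (Gregorian); the target day is −478853 days from there, so JDN = 1972692.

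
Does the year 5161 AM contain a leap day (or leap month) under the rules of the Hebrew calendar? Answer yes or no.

no

Hebrew year 5161 is year 12 of its 19-year Metonic cycle; leap years are at positions 3, 6, 8, 11, 14, 17, 19, so it is a common year (12 months).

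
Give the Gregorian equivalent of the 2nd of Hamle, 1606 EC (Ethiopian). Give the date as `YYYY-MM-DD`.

Both dates share Julian Day Number 2310748; in the Gregorian calendar that is 6 July 1614 CE.

1614-07-06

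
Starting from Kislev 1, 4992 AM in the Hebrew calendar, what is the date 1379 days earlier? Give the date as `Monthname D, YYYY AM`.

Shevat 9, 4988 AM

The starting date is JDN 2170981; 2170981 − 1379 = 2169602.
JDN 2169602 corresponds to Shevat 9, 4988 AM.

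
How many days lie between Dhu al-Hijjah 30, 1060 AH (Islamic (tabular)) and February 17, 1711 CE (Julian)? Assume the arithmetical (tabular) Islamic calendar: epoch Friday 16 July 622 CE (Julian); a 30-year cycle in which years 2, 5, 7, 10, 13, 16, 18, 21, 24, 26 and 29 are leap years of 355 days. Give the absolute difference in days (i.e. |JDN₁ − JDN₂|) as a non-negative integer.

JDN of the first date = 2324068.
JDN of the second date = 2346048.
|2346048 − 2324068| = 21980.

21980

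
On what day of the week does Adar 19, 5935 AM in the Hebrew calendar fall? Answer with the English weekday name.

Equivalently 12 March 2175 Gregorian, JDN 2515533.
JDN 2515533 mod 7 = 6, and JDN 0 was a Monday, so this is a Sunday.

Sunday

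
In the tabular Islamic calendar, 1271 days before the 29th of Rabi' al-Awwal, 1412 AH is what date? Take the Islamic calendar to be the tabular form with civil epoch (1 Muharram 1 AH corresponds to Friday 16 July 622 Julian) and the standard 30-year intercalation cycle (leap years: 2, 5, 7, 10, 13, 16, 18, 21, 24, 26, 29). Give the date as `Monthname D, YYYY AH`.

JDN of the 29th of Rabi' al-Awwal, 1412 AH = 2448538.
2448538 − 1271 = 2447267.
JDN 2447267 in the tabular Islamic calendar is Sha'ban 27, 1408 AH.

Sha'ban 27, 1408 AH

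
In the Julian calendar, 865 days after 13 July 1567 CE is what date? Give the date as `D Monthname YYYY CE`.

24 November 1569 CE

JDN of 13 July 1567 CE = 2293598.
2293598 + 865 = 2294463.
JDN 2294463 in the Julian calendar is 24 November 1569 CE.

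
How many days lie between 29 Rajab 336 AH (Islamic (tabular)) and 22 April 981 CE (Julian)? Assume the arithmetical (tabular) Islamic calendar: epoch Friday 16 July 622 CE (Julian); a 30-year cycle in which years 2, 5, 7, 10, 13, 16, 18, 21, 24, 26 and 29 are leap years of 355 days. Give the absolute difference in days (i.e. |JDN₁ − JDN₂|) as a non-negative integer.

JDN of the first date = 2067358.
JDN of the second date = 2079480.
|2079480 − 2067358| = 12122.

12122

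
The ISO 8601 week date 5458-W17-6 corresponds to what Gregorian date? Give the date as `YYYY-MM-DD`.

ISO week 1 of 5458 is the week containing the first Thursday of 5458.
Week 17, day 6 (Saturday) lands on 5458-05-01.

5458-05-01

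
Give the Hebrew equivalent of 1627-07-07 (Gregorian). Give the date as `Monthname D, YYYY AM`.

Tammuz 23, 5387 AM

Both dates share Julian Day Number 2315497; in the Hebrew calendar that is 23 Tammuz 5387 AM.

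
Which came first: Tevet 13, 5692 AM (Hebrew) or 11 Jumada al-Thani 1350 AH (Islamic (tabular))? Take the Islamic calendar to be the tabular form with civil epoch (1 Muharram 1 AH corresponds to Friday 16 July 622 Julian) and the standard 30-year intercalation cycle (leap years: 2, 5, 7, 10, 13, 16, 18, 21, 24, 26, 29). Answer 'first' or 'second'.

second

First date → JDN 2426699; second date → JDN 2426639.
JDN 2426639 < JDN 2426699, so the second date is earlier.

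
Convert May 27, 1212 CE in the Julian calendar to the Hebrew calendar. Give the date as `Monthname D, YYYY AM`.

Sivan 24, 4972 AM

Both dates share Julian Day Number 2163888; in the Hebrew calendar that is 24 Sivan 4972 AM.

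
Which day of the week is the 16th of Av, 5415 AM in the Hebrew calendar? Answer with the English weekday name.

Equivalently 19 August 1655 Gregorian, JDN 2325767.
Since JDN mod 7 = 3 (0 = Monday), the day is Thursday.

Thursday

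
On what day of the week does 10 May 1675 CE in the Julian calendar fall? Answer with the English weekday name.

Monday

This is JDN 2332981 (20 May 1675 Gregorian).
2332981 ≡ 0 (mod 7); counting from Monday = 0 gives Monday.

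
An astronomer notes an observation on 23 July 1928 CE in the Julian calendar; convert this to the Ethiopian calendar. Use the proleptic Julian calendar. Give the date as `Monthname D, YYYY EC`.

Hamle 29, 1920 EC

Both dates share Julian Day Number 2425464; in the Ethiopian calendar that is 29 Hamle 1920 EC.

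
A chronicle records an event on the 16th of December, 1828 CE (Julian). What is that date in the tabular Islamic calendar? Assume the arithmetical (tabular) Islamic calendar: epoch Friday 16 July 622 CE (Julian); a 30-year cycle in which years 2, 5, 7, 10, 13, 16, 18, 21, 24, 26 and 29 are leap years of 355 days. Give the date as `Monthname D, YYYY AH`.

Jumada al-Thani 20, 1244 AH

Both dates share Julian Day Number 2389085; in the tabular Islamic calendar that is 20 Jumada al-Thani 1244 AH.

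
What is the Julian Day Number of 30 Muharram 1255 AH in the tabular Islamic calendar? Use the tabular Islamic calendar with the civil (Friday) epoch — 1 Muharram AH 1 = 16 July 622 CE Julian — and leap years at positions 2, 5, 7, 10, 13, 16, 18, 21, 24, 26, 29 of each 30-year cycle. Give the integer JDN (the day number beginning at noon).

Equivalently 15 April 1839 (Gregorian).
JDN 2299161 is 15 October 1582 CE (Gregorian); the target day is +93684 days from there, so JDN = 2392845.

2392845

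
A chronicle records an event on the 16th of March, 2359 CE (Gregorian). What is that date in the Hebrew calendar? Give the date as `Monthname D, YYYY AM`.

Both dates share Julian Day Number 2582741; in the Hebrew calendar that is 15 Adar 6119 AM.

Adar 15, 6119 AM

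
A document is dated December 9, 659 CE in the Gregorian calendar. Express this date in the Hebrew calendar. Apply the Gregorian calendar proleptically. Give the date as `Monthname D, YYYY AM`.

Both dates share Julian Day Number 1962097; in the Hebrew calendar that is 16 Kislev 4420 AM.

Kislev 16, 4420 AM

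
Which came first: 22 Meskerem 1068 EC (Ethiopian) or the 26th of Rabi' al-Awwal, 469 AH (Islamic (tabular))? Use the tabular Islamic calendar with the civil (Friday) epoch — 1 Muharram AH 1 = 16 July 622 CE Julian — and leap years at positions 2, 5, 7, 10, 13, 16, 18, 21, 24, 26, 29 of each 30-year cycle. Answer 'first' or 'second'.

The two dates have Julian Day Numbers 2113964 and 2114368 respectively.
Since 2113964 < 2114368, the first date comes first.

first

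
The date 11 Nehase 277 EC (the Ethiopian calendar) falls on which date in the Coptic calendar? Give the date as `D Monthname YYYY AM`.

The source date corresponds to 4 August 285 in the proleptic Gregorian calendar (JDN 1825370).
That day falls on 11 Mesori 1 AM in the Coptic calendar.

11 Mesori 1 AM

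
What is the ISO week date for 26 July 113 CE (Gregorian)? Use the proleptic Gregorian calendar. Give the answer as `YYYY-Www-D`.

The weekday is Wednesday (ISO weekday 3).
That Wednesday belongs to ISO week 30 of ISO year 113.

0113-W30-3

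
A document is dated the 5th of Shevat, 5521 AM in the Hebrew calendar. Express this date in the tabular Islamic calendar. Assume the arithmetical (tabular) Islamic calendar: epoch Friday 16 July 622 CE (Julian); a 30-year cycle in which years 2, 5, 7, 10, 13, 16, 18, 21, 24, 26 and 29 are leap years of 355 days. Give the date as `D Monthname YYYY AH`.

3 Jumada al-Thani 1174 AH

Both dates share Julian Day Number 2364262; in the tabular Islamic calendar that is 3 Jumada al-Thani 1174 AH.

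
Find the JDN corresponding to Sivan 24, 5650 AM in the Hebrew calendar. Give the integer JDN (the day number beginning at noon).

2411531

In the Gregorian calendar the same day is 12 June 1890.
JDN 2451545 is 1 January 2000 CE (Gregorian); the target day is −40014 days from there, so JDN = 2411531.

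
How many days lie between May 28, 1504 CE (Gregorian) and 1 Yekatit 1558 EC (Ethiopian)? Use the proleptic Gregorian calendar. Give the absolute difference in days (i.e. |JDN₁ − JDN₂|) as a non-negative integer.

JDN of the first date = 2270532.
JDN of the second date = 2293065.
|2293065 − 2270532| = 22533.

22533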